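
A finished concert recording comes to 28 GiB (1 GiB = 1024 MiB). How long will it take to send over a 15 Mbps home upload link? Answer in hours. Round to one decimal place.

4.5 hours

File: 28 GiB = 240518.2 Mb.
At 15 Mbps: 240518.2 / 15 = 16034.5 s ≈ 4.45 hours.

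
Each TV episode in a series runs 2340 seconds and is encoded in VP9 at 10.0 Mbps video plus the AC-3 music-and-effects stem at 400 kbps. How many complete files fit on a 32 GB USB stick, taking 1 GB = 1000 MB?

10

Audio: 400 kbps = 0.400 Mbps.
Total bitrate: 10.400 Mbps.
Per item: 10.400 Mbps × 2340 s = 24,336 Mb = 3,042 MB.
Capacity: 32 GB = 256,000 Mb; 10.52 items → 10 complete.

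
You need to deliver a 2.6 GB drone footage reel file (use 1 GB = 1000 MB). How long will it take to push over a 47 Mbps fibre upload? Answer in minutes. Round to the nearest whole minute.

File: 2.6 GB = 20800.0 Mb.
At 47 Mbps: 20800.0 / 47 = 442.6 s ≈ 7.38 minutes.

7 minutes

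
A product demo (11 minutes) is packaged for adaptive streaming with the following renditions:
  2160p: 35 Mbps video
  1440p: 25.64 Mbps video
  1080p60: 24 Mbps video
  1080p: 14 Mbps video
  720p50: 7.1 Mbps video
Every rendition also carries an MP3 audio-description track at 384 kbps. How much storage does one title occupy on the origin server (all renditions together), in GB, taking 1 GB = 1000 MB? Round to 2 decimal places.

11 min = 660 s
Audio: 384 kbps = 0.384 Mbps.
Sum of rendition bitrates: (35+0.384) + (25.64+0.384) + (24+0.384) + (14+0.384) + (7.1+0.384) = 107.660 Mbps.
× 660 s = 71,056 Mb = 8,882 MB = 8.882 GB.

8.88 GB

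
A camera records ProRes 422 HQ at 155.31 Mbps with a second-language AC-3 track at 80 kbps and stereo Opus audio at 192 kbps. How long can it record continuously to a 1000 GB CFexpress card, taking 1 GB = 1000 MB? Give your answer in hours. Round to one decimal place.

14.3 hours

Audio total: 80 + 192 = 272 kbps = 0.272 Mbps.
Total bitrate: 155.31 + 0.272 = 155.582 Mbps.
Capacity: 1000 GB = 8,000,000 Mb.
Recording time: 8,000,000 / 155.582 = 51,420 s ≈ 14.3 hours.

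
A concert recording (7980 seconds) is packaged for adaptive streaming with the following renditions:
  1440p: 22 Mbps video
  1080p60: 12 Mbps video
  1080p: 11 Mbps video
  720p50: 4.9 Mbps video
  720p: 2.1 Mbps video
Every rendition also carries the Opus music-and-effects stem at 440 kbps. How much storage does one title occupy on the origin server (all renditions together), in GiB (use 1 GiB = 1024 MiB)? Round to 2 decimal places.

Audio: 440 kbps = 0.440 Mbps.
Sum of rendition bitrates: (22+0.440) + (12+0.440) + (11+0.440) + (4.9+0.440) + (2.1+0.440) = 54.200 Mbps.
× 7980 s = 432,516 Mb = 54,064 MB = 50.35 GiB.

50.35 GiB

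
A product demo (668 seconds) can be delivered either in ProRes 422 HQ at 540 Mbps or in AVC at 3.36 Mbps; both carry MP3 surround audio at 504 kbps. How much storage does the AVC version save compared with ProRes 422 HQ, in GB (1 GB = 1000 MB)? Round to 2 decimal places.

Audio: 504 kbps = 0.504 Mbps.
ProRes 422 HQ: 540.504 Mbps × 668 s = 361056.7 Mb = 45.132 GB.
AVC: 3.864 Mbps × 668 s = 2581.2 Mb = 0.323 GB.
Saving: 45.132 − 0.323 = 44.809 GB.

44.81 GB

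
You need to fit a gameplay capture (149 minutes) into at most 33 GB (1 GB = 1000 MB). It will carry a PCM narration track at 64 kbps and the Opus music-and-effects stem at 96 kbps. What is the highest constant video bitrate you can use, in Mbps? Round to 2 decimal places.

Budget: 33 GB = 264000.0 Mb.
149 min = 8940 s
Total bitrate budget: 264000.0 Mb / 8940 s = 29.530 Mbps.
Audio total: 64 + 96 = 160 kbps = 0.160 Mbps.
Video: 29.530 − 0.160 = 29.370 Mbps.

29.37 Mbps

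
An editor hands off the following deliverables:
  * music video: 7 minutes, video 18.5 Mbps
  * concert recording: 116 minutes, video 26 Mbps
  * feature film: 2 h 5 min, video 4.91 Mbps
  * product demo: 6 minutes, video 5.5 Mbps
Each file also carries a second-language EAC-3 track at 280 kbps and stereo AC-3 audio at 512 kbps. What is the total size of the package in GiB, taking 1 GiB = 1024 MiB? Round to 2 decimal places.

Audio total: 280 + 512 = 792 kbps = 0.792 Mbps.
music video: 19.292 Mbps × 420 s = 8102.6 Mb
concert recording: 26.792 Mbps × 6960 s = 186472.3 Mb
feature film: 5.702 Mbps × 7500 s = 42765.0 Mb
product demo: 6.292 Mbps × 360 s = 2265.1 Mb
Total: 239605.1 Mb = 29950.6 MB.
= 27.89 GiB.

27.89 GiB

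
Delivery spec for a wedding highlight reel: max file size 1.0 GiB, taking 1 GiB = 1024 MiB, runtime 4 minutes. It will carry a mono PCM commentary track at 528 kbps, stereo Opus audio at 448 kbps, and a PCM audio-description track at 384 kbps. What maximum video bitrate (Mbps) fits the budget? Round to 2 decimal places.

Budget: 1.0 GiB = 8589.9 Mb.
4 min = 240 s
Total bitrate budget: 8589.9 Mb / 240 s = 35.791 Mbps.
Audio total: 528 + 448 + 384 = 1360 kbps = 1.360 Mbps.
Video: 35.791 − 1.360 = 34.431 Mbps.

34.43 Mbps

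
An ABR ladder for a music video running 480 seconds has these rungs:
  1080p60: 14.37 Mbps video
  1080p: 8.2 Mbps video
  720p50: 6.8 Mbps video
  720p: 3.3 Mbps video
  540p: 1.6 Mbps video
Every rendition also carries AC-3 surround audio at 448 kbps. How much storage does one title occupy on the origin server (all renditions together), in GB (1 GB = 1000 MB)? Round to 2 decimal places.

Audio: 448 kbps = 0.448 Mbps.
Sum of rendition bitrates: (14.37+0.448) + (8.2+0.448) + (6.8+0.448) + (3.3+0.448) + (1.6+0.448) = 36.510 Mbps.
× 480 s = 17,525 Mb = 2,191 MB = 2.191 GB.

2.19 GB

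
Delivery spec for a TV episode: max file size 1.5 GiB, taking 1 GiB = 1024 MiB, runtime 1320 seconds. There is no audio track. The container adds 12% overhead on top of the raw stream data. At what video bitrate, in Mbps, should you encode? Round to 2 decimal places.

8.72 Mbps

Budget: 1.5 GiB = 12884.9 Mb.
Stream payload after overhead: 12884.9 / 1.12 = 11504.4 Mb.
Total bitrate budget: 11504.4 Mb / 1320 s = 8.715 Mbps.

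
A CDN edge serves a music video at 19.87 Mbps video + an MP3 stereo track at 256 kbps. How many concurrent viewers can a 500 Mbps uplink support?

Audio: 256 kbps = 0.256 Mbps.
Per-viewer media rate: 20.126 Mbps.
500 Mbps = 500.0 Mbps; 500.0 / 20.126 = 24.84 → 24 viewers.

24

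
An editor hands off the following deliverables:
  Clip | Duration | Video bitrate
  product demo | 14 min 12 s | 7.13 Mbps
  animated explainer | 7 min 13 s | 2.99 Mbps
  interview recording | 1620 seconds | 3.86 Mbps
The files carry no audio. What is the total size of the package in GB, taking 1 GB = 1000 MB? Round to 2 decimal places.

product demo: 7.130 Mbps × 852 s = 6074.8 Mb
animated explainer: 2.990 Mbps × 433 s = 1294.7 Mb
interview recording: 3.860 Mbps × 1620 s = 6253.2 Mb
Total: 13622.6 Mb = 1702.8 MB.
= 1.703 GB.

1.70 GB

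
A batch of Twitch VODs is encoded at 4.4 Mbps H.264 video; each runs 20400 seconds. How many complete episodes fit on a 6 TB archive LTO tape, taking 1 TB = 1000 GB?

534

Per item: 4.400 Mbps × 20400 s = 89,760 Mb = 11,220 MB.
Capacity: 6 TB = 48,000,000 Mb; 534.76 items → 534 complete.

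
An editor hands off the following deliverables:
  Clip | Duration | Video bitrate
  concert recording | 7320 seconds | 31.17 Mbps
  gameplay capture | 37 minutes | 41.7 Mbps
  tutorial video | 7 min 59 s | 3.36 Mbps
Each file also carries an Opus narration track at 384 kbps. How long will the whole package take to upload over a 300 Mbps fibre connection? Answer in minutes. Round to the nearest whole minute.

Audio: 384 kbps = 0.384 Mbps.
concert recording: 31.554 Mbps × 7320 s = 230975.3 Mb
gameplay capture: 42.084 Mbps × 2220 s = 93426.5 Mb
tutorial video: 3.744 Mbps × 479 s = 1793.4 Mb
Total: 326195.1 Mb = 40774.4 MB.
At 300 Mbps: 326195.1 / 300 = 1087 s ≈ 18.1 minutes.

18 minutes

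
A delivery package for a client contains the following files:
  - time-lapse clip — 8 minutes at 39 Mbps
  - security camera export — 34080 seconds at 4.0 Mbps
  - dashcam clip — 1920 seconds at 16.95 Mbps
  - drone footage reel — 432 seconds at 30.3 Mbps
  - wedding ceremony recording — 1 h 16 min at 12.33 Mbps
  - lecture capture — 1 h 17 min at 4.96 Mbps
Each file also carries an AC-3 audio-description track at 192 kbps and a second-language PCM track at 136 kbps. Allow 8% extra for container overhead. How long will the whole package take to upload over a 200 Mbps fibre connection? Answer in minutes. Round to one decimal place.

Audio total: 192 + 136 = 328 kbps = 0.328 Mbps.
time-lapse clip: 39.328 Mbps × 480 s × 1.08 = 20387.6 Mb
security camera export: 4.328 Mbps × 34080 s × 1.08 = 159298.1 Mb
dashcam clip: 17.278 Mbps × 1920 s × 1.08 = 35827.7 Mb
drone footage reel: 30.628 Mbps × 432 s × 1.08 = 14289.8 Mb
wedding ceremony recording: 12.658 Mbps × 4560 s × 1.08 = 62338.1 Mb
lecture capture: 5.288 Mbps × 4620 s × 1.08 = 26385.0 Mb
Total: 318526.3 Mb = 39815.8 MB.
At 200 Mbps: 318526.3 / 200 = 1593 s ≈ 26.5 minutes.

26.5 minutes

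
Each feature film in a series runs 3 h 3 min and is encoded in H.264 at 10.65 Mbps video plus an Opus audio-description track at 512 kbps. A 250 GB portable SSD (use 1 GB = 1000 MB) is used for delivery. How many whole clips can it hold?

16

3 h 3 min = 183 min = 10980 s
Audio: 512 kbps = 0.512 Mbps.
Total bitrate: 11.162 Mbps.
Per item: 11.162 Mbps × 10980 s = 122,559 Mb = 15,320 MB.
Capacity: 250 GB = 2,000,000 Mb; 16.32 items → 16 complete.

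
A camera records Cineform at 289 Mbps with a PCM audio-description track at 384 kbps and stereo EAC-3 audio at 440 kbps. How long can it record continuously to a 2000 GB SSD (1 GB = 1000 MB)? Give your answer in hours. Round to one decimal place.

Audio total: 384 + 440 = 824 kbps = 0.824 Mbps.
Total bitrate: 289 + 0.824 = 289.824 Mbps.
Capacity: 2000 GB = 16,000,000 Mb.
Recording time: 16,000,000 / 289.824 = 55,206 s ≈ 15.3 hours.

15.3 hours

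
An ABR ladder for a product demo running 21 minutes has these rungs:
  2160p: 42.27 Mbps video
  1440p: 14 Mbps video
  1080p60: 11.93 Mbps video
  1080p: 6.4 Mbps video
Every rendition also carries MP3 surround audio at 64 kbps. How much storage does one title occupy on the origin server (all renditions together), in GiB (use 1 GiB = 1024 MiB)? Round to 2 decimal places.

21 min = 1260 s
Audio: 64 kbps = 0.064 Mbps.
Sum of rendition bitrates: (42.27+0.064) + (14+0.064) + (11.93+0.064) + (6.4+0.064) = 74.856 Mbps.
× 1260 s = 94,319 Mb = 11,790 MB = 10.98 GiB.

10.98 GiB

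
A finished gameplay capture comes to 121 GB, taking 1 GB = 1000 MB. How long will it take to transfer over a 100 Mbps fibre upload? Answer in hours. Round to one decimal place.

File: 121 GB = 968000.0 Mb.
At 100 Mbps: 968000.0 / 100 = 9680.0 s ≈ 2.69 hours.

2.7 hours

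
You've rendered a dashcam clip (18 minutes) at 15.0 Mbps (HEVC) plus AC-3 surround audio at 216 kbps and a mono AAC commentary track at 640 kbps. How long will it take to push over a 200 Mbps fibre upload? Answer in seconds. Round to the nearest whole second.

86 seconds

18 min = 1080 s
Audio total: 216 + 640 = 856 kbps = 0.856 Mbps.
Total bitrate: 15.856 Mbps.
File: 15.856 Mbps × 1080 s = 17124.5 Mb.
At 200 Mbps: 17124.5 / 200 = 85.6 s ≈ 85.6 seconds.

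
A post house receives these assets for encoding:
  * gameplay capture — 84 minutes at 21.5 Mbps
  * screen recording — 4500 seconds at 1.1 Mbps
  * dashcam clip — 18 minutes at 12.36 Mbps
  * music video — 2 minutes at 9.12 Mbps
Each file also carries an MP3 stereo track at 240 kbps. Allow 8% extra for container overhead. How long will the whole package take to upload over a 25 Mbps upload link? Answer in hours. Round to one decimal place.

Audio: 240 kbps = 0.240 Mbps.
gameplay capture: 21.740 Mbps × 5040 s × 1.08 = 118335.2 Mb
screen recording: 1.340 Mbps × 4500 s × 1.08 = 6512.4 Mb
dashcam clip: 12.600 Mbps × 1080 s × 1.08 = 14696.6 Mb
music video: 9.360 Mbps × 120 s × 1.08 = 1213.1 Mb
Total: 140757.3 Mb = 17594.7 MB.
At 25 Mbps: 140757.3 / 25 = 5630 s ≈ 1.56 hours.

1.6 hours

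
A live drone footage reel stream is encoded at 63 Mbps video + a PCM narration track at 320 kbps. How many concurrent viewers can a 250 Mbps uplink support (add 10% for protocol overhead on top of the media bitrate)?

Audio: 320 kbps = 0.320 Mbps.
Per-viewer media rate: 63.320 Mbps.
On the wire with 10% overhead: 69.652 Mbps.
250 Mbps = 250.0 Mbps; 250.0 / 69.652 = 3.59 → 3 viewers.

3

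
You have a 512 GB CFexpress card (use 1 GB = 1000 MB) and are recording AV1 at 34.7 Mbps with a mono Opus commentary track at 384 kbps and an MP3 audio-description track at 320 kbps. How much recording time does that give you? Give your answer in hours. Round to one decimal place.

Audio total: 384 + 320 = 704 kbps = 0.704 Mbps.
Total bitrate: 34.7 + 0.704 = 35.404 Mbps.
Capacity: 512 GB = 4,096,000 Mb.
Recording time: 4,096,000 / 35.404 = 115,693 s ≈ 32.1 hours.

32.1 hours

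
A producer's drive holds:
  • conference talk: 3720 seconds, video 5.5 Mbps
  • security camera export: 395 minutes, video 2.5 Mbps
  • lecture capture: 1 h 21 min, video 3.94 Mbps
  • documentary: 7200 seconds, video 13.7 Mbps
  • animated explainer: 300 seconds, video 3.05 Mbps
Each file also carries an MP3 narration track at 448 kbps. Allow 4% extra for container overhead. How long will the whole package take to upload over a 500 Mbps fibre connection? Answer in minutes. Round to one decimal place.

7.5 minutes

Audio: 448 kbps = 0.448 Mbps.
conference talk: 5.948 Mbps × 3720 s × 1.04 = 23011.6 Mb
security camera export: 2.948 Mbps × 23700 s × 1.04 = 72662.3 Mb
lecture capture: 4.388 Mbps × 4860 s × 1.04 = 22178.7 Mb
documentary: 14.148 Mbps × 7200 s × 1.04 = 105940.2 Mb
animated explainer: 3.498 Mbps × 300 s × 1.04 = 1091.4 Mb
Total: 224884.2 Mb = 28110.5 MB.
At 500 Mbps: 224884.2 / 500 = 450 s ≈ 7.5 minutes.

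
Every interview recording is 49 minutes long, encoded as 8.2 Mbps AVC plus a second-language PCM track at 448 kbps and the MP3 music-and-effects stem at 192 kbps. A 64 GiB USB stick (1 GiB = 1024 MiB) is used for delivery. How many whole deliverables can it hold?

21

49 min = 2940 s
Audio total: 448 + 192 = 640 kbps = 0.640 Mbps.
Total bitrate: 8.840 Mbps.
Per item: 8.840 Mbps × 2940 s = 25,990 Mb = 3,249 MB.
Capacity: 64 GiB = 549,756 Mb; 21.15 items → 21 complete.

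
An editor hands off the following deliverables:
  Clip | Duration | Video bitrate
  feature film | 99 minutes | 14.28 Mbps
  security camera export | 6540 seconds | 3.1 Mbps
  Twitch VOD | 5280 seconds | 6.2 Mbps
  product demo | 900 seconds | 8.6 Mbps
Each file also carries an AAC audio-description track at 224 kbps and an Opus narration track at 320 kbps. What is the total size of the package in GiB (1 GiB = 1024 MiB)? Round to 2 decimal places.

18.13 GiB

Audio total: 224 + 320 = 544 kbps = 0.544 Mbps.
feature film: 14.824 Mbps × 5940 s = 88054.6 Mb
security camera export: 3.644 Mbps × 6540 s = 23831.8 Mb
Twitch VOD: 6.744 Mbps × 5280 s = 35608.3 Mb
product demo: 9.144 Mbps × 900 s = 8229.6 Mb
Total: 155724.2 Mb = 19465.5 MB.
= 18.13 GiB.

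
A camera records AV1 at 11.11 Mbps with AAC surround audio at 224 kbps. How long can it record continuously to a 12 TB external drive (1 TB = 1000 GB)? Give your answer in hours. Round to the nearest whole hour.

Audio: 224 kbps = 0.224 Mbps.
Total bitrate: 11.11 + 0.224 = 11.334 Mbps.
Capacity: 12 TB = 96,000,000 Mb.
Recording time: 96,000,000 / 11.334 = 8,470,090 s ≈ 2,353 hours.

2353 hours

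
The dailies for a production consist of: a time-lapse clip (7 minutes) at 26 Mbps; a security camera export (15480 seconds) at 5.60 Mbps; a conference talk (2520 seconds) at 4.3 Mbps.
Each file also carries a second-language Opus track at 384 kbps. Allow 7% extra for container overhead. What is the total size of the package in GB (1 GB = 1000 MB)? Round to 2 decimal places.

Audio: 384 kbps = 0.384 Mbps.
time-lapse clip: 26.384 Mbps × 420 s × 1.07 = 11857.0 Mb
security camera export: 5.984 Mbps × 15480 s × 1.07 = 99116.6 Mb
conference talk: 4.684 Mbps × 2520 s × 1.07 = 12629.9 Mb
Total: 123603.5 Mb = 15450.4 MB.
= 15.45 GB.

15.45 GB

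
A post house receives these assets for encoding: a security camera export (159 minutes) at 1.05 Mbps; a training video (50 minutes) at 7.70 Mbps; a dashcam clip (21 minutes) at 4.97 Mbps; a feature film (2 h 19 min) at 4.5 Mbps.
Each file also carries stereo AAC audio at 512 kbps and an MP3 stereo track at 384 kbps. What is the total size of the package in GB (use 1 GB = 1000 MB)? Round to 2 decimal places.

12.09 GB

Audio total: 512 + 384 = 896 kbps = 0.896 Mbps.
security camera export: 1.946 Mbps × 9540 s = 18564.8 Mb
training video: 8.596 Mbps × 3000 s = 25788.0 Mb
dashcam clip: 5.866 Mbps × 1260 s = 7391.2 Mb
feature film: 5.396 Mbps × 8340 s = 45002.6 Mb
Total: 96746.6 Mb = 12093.3 MB.
= 12.09 GB.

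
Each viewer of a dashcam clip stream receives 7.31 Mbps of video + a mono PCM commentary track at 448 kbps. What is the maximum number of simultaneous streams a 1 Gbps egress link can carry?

Audio: 448 kbps = 0.448 Mbps.
Per-viewer media rate: 7.758 Mbps.
1 Gbps = 1,000 Mbps; 1,000 / 7.758 = 128.90 → 128 viewers.

128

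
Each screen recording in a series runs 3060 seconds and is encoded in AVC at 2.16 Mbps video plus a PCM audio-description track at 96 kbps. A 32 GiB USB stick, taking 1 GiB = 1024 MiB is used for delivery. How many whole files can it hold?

Audio: 96 kbps = 0.096 Mbps.
Total bitrate: 2.256 Mbps.
Per item: 2.256 Mbps × 3060 s = 6,903 Mb = 862.9 MB.
Capacity: 32 GiB = 274,878 Mb; 39.82 items → 39 complete.

39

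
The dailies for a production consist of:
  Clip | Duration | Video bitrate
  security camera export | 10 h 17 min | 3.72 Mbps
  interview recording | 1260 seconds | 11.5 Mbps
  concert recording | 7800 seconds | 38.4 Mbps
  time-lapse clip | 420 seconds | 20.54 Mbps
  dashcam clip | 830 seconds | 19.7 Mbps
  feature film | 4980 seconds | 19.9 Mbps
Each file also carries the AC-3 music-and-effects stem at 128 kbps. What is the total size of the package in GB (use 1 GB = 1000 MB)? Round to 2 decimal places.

Audio: 128 kbps = 0.128 Mbps.
security camera export: 3.848 Mbps × 37020 s = 142453.0 Mb
interview recording: 11.628 Mbps × 1260 s = 14651.3 Mb
concert recording: 38.528 Mbps × 7800 s = 300518.4 Mb
time-lapse clip: 20.668 Mbps × 420 s = 8680.6 Mb
dashcam clip: 19.828 Mbps × 830 s = 16457.2 Mb
feature film: 20.028 Mbps × 4980 s = 99739.4 Mb
Total: 582499.9 Mb = 72812.5 MB.
= 72.81 GB.

72.81 GB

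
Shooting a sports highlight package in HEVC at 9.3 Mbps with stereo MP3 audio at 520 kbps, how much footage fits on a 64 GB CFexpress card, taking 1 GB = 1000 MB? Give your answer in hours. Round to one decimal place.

Audio: 520 kbps = 0.520 Mbps.
Total bitrate: 9.3 + 0.520 = 9.820 Mbps.
Capacity: 64 GB = 512,000 Mb.
Recording time: 512,000 / 9.820 = 52,138 s ≈ 14.5 hours.

14.5 hours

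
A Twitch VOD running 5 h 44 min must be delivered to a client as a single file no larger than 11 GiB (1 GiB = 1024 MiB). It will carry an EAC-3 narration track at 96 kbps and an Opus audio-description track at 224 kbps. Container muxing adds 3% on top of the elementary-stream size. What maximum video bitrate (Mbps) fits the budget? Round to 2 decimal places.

4.12 Mbps

Budget: 11 GiB = 94489.3 Mb.
Stream payload after overhead: 94489.3 / 1.03 = 91737.2 Mb.
5 h 44 min = 344 min = 20640 s
Total bitrate budget: 91737.2 Mb / 20640 s = 4.445 Mbps.
Audio total: 96 + 224 = 320 kbps = 0.320 Mbps.
Video: 4.445 − 0.320 = 4.125 Mbps.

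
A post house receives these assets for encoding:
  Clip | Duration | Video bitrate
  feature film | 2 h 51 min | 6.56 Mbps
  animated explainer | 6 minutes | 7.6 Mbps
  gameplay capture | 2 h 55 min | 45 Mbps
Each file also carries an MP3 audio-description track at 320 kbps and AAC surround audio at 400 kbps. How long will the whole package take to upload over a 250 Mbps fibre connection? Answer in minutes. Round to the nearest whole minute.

37 minutes

Audio total: 320 + 400 = 720 kbps = 0.720 Mbps.
feature film: 7.280 Mbps × 10260 s = 74692.8 Mb
animated explainer: 8.320 Mbps × 360 s = 2995.2 Mb
gameplay capture: 45.720 Mbps × 10500 s = 480060.0 Mb
Total: 557748.0 Mb = 69718.5 MB.
At 250 Mbps: 557748.0 / 250 = 2231 s ≈ 37.2 minutes.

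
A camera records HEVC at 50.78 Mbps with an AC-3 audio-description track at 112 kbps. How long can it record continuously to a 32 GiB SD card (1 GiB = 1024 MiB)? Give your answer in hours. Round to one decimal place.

Audio: 112 kbps = 0.112 Mbps.
Total bitrate: 50.78 + 0.112 = 50.892 Mbps.
Capacity: 32 GiB = 274,878 Mb.
Recording time: 274,878 / 50.892 = 5,401 s ≈ 1.50 hours.

1.5 hours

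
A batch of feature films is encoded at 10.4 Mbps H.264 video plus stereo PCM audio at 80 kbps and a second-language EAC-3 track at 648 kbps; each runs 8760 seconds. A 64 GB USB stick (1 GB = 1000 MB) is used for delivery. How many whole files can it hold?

Audio total: 80 + 648 = 728 kbps = 0.728 Mbps.
Total bitrate: 11.128 Mbps.
Per item: 11.128 Mbps × 8760 s = 97,481 Mb = 12,185 MB.
Capacity: 64 GB = 512,000 Mb; 5.25 items → 5 complete.

5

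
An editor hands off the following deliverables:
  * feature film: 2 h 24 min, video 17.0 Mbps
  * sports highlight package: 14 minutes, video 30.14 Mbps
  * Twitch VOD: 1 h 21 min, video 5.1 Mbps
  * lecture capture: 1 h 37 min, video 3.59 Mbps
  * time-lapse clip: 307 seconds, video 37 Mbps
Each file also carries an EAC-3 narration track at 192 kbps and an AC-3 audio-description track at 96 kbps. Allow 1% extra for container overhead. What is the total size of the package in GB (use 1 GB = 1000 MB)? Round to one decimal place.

29.7 GB

Audio total: 192 + 96 = 288 kbps = 0.288 Mbps.
feature film: 17.288 Mbps × 8640 s × 1.01 = 150862.0 Mb
sports highlight package: 30.428 Mbps × 840 s × 1.01 = 25815.1 Mb
Twitch VOD: 5.388 Mbps × 4860 s × 1.01 = 26447.5 Mb
lecture capture: 3.878 Mbps × 5820 s × 1.01 = 22795.7 Mb
time-lapse clip: 37.288 Mbps × 307 s × 1.01 = 11561.9 Mb
Total: 237482.2 Mb = 29685.3 MB.
= 29.69 GB.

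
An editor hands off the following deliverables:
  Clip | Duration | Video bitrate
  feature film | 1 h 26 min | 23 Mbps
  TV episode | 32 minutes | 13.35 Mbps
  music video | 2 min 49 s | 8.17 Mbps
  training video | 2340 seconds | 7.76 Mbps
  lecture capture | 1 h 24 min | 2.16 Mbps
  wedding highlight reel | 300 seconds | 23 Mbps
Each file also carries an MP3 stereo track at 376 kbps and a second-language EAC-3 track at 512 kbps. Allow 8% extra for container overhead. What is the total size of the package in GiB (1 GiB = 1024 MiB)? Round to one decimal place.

24.5 GiB

Audio total: 376 + 512 = 888 kbps = 0.888 Mbps.
feature film: 23.888 Mbps × 5160 s × 1.08 = 133123.0 Mb
TV episode: 14.238 Mbps × 1920 s × 1.08 = 29523.9 Mb
music video: 9.058 Mbps × 169 s × 1.08 = 1653.3 Mb
training video: 8.648 Mbps × 2340 s × 1.08 = 21855.2 Mb
lecture capture: 3.048 Mbps × 5040 s × 1.08 = 16590.9 Mb
wedding highlight reel: 23.888 Mbps × 300 s × 1.08 = 7739.7 Mb
Total: 210486.0 Mb = 26310.8 MB.
= 24.50 GiB.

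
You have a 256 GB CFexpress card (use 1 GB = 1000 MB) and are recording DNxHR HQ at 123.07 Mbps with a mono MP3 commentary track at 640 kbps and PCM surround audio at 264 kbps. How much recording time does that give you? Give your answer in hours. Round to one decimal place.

4.6 hours

Audio total: 640 + 264 = 904 kbps = 0.904 Mbps.
Total bitrate: 123.07 + 0.904 = 123.974 Mbps.
Capacity: 256 GB = 2,048,000 Mb.
Recording time: 2,048,000 / 123.974 = 16,520 s ≈ 4.59 hours.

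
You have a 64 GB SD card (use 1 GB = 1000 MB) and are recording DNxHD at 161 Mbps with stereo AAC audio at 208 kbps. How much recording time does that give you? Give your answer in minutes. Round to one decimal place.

52.9 minutes

Audio: 208 kbps = 0.208 Mbps.
Total bitrate: 161 + 0.208 = 161.208 Mbps.
Capacity: 64 GB = 512,000 Mb.
Recording time: 512,000 / 161.208 = 3,176 s ≈ 52.9 minutes.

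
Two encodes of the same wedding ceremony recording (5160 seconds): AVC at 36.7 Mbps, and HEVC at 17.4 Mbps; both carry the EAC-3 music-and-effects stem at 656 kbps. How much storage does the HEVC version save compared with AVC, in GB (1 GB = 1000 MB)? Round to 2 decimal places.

Audio: 656 kbps = 0.656 Mbps.
AVC: 37.356 Mbps × 5160 s = 192757.0 Mb = 24.095 GB.
HEVC: 18.056 Mbps × 5160 s = 93169.0 Mb = 11.646 GB.
Saving: 24.095 − 11.646 = 12.448 GB.

12.45 GB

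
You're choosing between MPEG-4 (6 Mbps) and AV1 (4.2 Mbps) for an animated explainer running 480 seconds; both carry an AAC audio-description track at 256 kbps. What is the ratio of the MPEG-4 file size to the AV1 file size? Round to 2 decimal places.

Audio: 256 kbps = 0.256 Mbps.
MPEG-4: 6.256 Mbps × 480 s = 3002.9 Mb = 375.360 MB.
AV1: 4.456 Mbps × 480 s = 2138.9 Mb = 267.360 MB.
Ratio: 375.360 / 267.360 = 1.404.

1.40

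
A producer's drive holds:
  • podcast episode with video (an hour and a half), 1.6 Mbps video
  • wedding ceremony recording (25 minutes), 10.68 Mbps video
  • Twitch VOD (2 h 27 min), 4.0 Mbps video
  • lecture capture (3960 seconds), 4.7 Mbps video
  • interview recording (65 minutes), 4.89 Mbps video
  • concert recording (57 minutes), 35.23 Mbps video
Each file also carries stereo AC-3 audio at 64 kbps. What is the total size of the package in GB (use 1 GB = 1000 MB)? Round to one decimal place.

27.5 GB

Audio: 64 kbps = 0.064 Mbps.
podcast episode with video: 1.664 Mbps × 5400 s = 8985.6 Mb
wedding ceremony recording: 10.744 Mbps × 1500 s = 16116.0 Mb
Twitch VOD: 4.064 Mbps × 8820 s = 35844.5 Mb
lecture capture: 4.764 Mbps × 3960 s = 18865.4 Mb
interview recording: 4.954 Mbps × 3900 s = 19320.6 Mb
concert recording: 35.294 Mbps × 3420 s = 120705.5 Mb
Total: 219837.6 Mb = 27479.7 MB.
= 27.48 GB.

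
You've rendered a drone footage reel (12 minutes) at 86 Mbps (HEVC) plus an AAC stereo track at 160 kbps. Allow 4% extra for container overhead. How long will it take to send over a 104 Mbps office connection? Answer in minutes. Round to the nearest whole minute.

12 min = 720 s
Audio: 160 kbps = 0.160 Mbps.
Total bitrate: 86.160 Mbps.
File: 86.160 Mbps × 720 s = 62035.2 Mb.
With 4% container overhead: ×1.04. → 64516.6 Mb.
At 104 Mbps: 64516.6 / 104 = 620.4 s ≈ 10.3 minutes.

10 minutes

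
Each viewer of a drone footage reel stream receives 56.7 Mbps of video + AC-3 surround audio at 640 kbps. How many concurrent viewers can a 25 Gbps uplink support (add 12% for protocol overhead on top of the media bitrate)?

Audio: 640 kbps = 0.640 Mbps.
Per-viewer media rate: 57.340 Mbps.
On the wire with 12% overhead: 64.221 Mbps.
25 Gbps = 25,000 Mbps; 25,000 / 64.221 = 389.28 → 389 viewers.

389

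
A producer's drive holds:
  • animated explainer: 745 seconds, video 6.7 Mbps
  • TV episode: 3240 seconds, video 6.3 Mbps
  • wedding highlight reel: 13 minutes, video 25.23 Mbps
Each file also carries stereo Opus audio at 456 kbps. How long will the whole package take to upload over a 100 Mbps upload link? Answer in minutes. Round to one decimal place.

7.9 minutes

Audio: 456 kbps = 0.456 Mbps.
animated explainer: 7.156 Mbps × 745 s = 5331.2 Mb
TV episode: 6.756 Mbps × 3240 s = 21889.4 Mb
wedding highlight reel: 25.686 Mbps × 780 s = 20035.1 Mb
Total: 47255.7 Mb = 5907.0 MB.
At 100 Mbps: 47255.7 / 100 = 473 s ≈ 7.88 minutes.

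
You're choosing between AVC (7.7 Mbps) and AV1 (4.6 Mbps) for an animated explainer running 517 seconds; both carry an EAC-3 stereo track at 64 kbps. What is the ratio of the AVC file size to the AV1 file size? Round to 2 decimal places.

Audio: 64 kbps = 0.064 Mbps.
AVC: 7.764 Mbps × 517 s = 4014.0 Mb = 0.502 GB.
AV1: 4.664 Mbps × 517 s = 2411.3 Mb = 0.301 GB.
Ratio: 0.502 / 0.301 = 1.665.

1.66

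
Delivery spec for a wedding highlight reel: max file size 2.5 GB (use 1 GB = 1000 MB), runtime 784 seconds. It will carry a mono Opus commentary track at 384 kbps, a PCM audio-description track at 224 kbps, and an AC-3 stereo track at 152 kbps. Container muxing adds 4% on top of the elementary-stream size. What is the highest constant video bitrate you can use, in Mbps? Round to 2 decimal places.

Budget: 2.5 GB = 20000.0 Mb.
Stream payload after overhead: 20000.0 / 1.04 = 19230.8 Mb.
Total bitrate budget: 19230.8 Mb / 784 s = 24.529 Mbps.
Audio total: 384 + 224 + 152 = 760 kbps = 0.760 Mbps.
Video: 24.529 − 0.760 = 23.769 Mbps.

23.77 Mbps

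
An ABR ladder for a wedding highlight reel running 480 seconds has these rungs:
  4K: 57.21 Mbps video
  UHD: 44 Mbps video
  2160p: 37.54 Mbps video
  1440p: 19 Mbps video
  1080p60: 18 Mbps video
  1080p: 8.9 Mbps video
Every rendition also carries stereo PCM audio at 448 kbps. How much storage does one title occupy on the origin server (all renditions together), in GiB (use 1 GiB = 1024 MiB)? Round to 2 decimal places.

10.47 GiB

Audio: 448 kbps = 0.448 Mbps.
Sum of rendition bitrates: (57.21+0.448) + (44+0.448) + (37.54+0.448) + (19+0.448) + (18+0.448) + (8.9+0.448) = 187.338 Mbps.
× 480 s = 89,922 Mb = 11,240 MB = 10.47 GiB.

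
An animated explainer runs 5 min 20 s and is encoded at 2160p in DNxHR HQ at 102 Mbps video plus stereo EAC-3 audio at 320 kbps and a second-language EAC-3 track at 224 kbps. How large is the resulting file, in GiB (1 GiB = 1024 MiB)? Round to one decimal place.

5 min 20 s = 320 s
Audio total: 320 + 224 = 544 kbps = 0.544 Mbps.
Total bitrate: 102 + 0.544 = 102.544 Mbps.
Stream data: 102.544 Mbps × 320 s = 32814.1 Mb.
32,814 Mb = 4,101,760,000 bytes ÷ 1,073,741,824 = 3.820 GiB.

3.8 GiB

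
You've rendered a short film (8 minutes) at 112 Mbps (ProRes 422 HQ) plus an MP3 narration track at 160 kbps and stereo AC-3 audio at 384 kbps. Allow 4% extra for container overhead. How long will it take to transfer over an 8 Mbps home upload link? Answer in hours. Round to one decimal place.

2.0 hours

8 min = 480 s
Audio total: 160 + 384 = 544 kbps = 0.544 Mbps.
Total bitrate: 112.544 Mbps.
File: 112.544 Mbps × 480 s = 54021.1 Mb.
With 4% container overhead: ×1.04. → 56182.0 Mb.
At 8 Mbps: 56182.0 / 8 = 7022.7 s ≈ 1.95 hours.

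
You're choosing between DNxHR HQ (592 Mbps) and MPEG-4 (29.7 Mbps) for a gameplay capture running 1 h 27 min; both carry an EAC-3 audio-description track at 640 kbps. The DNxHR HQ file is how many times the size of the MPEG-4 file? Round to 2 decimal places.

19.53

1 h 27 min = 87 min = 5220 s
Audio: 640 kbps = 0.640 Mbps.
DNxHR HQ: 592.640 Mbps × 5220 s = 3093580.8 Mb = 386.698 GB.
MPEG-4: 30.340 Mbps × 5220 s = 158374.8 Mb = 19.797 GB.
Ratio: 386.698 / 19.797 = 19.533.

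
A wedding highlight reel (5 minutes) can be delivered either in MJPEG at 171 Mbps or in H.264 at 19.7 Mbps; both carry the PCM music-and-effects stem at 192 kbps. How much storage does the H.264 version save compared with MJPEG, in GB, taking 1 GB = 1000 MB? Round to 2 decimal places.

5.67 GB

5 min = 300 s
Audio: 192 kbps = 0.192 Mbps.
MJPEG: 171.192 Mbps × 300 s = 51357.6 Mb = 6.420 GB.
H.264: 19.892 Mbps × 300 s = 5967.6 Mb = 0.746 GB.
Saving: 6.420 − 0.746 = 5.674 GB.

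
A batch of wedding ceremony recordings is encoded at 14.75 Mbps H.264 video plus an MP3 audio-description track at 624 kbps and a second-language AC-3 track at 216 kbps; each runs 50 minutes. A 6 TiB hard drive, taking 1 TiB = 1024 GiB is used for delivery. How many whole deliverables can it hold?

1128

50 min = 3000 s
Audio total: 624 + 216 = 840 kbps = 0.840 Mbps.
Total bitrate: 15.590 Mbps.
Per item: 15.590 Mbps × 3000 s = 46,770 Mb = 5,846 MB.
Capacity: 6 TiB = 52,776,558 Mb; 1128.43 items → 1128 complete.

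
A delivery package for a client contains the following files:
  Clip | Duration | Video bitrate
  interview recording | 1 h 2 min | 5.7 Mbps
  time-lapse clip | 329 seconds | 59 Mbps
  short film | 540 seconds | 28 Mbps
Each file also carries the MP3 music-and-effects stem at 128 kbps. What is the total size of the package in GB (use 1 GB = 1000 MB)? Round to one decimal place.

Audio: 128 kbps = 0.128 Mbps.
interview recording: 5.828 Mbps × 3720 s = 21680.2 Mb
time-lapse clip: 59.128 Mbps × 329 s = 19453.1 Mb
short film: 28.128 Mbps × 540 s = 15189.1 Mb
Total: 56322.4 Mb = 7040.3 MB.
= 7.040 GB.

7.0 GB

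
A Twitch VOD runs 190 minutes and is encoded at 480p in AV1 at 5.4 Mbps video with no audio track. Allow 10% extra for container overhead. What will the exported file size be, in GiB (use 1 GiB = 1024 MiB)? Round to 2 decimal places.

7.88 GiB

190 min = 11400 s
Total bitrate: 5.4 Mbps.
Stream data: 5.400 Mbps × 11400 s = 61560.0 Mb.
With 10% container overhead: ×1.10.
67,716 Mb = 8,464,500,000 bytes ÷ 1,073,741,824 = 7.883 GiB.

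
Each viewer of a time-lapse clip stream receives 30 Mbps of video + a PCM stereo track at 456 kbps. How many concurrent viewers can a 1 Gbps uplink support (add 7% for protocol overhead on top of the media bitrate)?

30

Audio: 456 kbps = 0.456 Mbps.
Per-viewer media rate: 30.456 Mbps.
On the wire with 7% overhead: 32.588 Mbps.
1 Gbps = 1,000 Mbps; 1,000 / 32.588 = 30.69 → 30 viewers.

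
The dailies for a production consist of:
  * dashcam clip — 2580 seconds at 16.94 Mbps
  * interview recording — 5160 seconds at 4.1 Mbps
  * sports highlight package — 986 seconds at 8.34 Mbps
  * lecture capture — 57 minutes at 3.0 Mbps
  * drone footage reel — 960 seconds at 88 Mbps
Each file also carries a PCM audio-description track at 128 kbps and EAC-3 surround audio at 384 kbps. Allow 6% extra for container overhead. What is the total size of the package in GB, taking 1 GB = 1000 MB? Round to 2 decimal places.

23.13 GB

Audio total: 128 + 384 = 512 kbps = 0.512 Mbps.
dashcam clip: 17.452 Mbps × 2580 s × 1.06 = 47727.7 Mb
interview recording: 4.612 Mbps × 5160 s × 1.06 = 25225.8 Mb
sports highlight package: 8.852 Mbps × 986 s × 1.06 = 9251.8 Mb
lecture capture: 3.512 Mbps × 3420 s × 1.06 = 12731.7 Mb
drone footage reel: 88.512 Mbps × 960 s × 1.06 = 90069.8 Mb
Total: 185006.8 Mb = 23125.8 MB.
= 23.13 GB.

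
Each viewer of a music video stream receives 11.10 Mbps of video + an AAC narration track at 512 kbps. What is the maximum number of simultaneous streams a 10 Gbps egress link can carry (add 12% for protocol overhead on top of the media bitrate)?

768

Audio: 512 kbps = 0.512 Mbps.
Per-viewer media rate: 11.612 Mbps.
On the wire with 12% overhead: 13.005 Mbps.
10 Gbps = 10,000 Mbps; 10,000 / 13.005 = 768.91 → 768 viewers.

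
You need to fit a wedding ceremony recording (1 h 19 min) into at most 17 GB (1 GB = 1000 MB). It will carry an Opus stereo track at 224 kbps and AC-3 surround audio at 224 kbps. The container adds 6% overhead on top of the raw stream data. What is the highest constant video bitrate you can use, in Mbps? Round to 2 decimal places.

26.62 Mbps

Budget: 17 GB = 136000.0 Mb.
Stream payload after overhead: 136000.0 / 1.06 = 128301.9 Mb.
1 h 19 min = 79 min = 4740 s
Total bitrate budget: 128301.9 Mb / 4740 s = 27.068 Mbps.
Audio total: 224 + 224 = 448 kbps = 0.448 Mbps.
Video: 27.068 − 0.448 = 26.620 Mbps.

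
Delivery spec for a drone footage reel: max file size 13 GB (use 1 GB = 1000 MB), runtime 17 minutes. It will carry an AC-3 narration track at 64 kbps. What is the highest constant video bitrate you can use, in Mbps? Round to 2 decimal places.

Budget: 13 GB = 104000.0 Mb.
17 min = 1020 s
Total bitrate budget: 104000.0 Mb / 1020 s = 101.961 Mbps.
Audio: 64 kbps = 0.064 Mbps.
Video: 101.961 − 0.064 = 101.897 Mbps.

101.90 Mbps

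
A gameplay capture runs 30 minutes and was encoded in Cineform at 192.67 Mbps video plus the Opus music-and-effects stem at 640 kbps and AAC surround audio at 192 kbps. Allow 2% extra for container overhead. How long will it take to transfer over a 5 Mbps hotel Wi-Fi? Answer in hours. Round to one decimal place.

19.7 hours

30 min = 1800 s
Audio total: 640 + 192 = 832 kbps = 0.832 Mbps.
Total bitrate: 193.502 Mbps.
File: 193.502 Mbps × 1800 s = 348303.6 Mb.
With 2% container overhead: ×1.02. → 355269.7 Mb.
At 5 Mbps: 355269.7 / 5 = 71053.9 s ≈ 19.7 hours.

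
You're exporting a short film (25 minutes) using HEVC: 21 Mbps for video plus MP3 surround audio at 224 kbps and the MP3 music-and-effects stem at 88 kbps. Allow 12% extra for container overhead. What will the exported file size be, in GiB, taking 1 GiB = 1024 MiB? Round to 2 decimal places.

25 min = 1500 s
Audio total: 224 + 88 = 312 kbps = 0.312 Mbps.
Total bitrate: 21 + 0.312 = 21.312 Mbps.
Stream data: 21.312 Mbps × 1500 s = 31968.0 Mb.
With 12% container overhead: ×1.12.
35,804 Mb = 4,475,520,000 bytes ÷ 1,073,741,824 = 4.168 GiB.

4.17 GiB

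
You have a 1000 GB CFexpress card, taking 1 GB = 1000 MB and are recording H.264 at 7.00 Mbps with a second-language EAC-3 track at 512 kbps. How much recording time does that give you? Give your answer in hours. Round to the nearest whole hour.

Audio: 512 kbps = 0.512 Mbps.
Total bitrate: 7.00 + 0.512 = 7.512 Mbps.
Capacity: 1000 GB = 8,000,000 Mb.
Recording time: 8,000,000 / 7.512 = 1,064,963 s ≈ 296 hours.

296 hours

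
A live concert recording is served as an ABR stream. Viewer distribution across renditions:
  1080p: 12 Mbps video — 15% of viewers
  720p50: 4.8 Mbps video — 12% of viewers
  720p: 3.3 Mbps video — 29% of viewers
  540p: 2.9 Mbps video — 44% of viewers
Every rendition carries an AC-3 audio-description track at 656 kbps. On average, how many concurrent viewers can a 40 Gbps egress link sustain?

7597

Audio: 656 kbps = 0.656 Mbps.
Average per-viewer bitrate: 0.15×12.656 + 0.12×5.456 + 0.29×3.956 + 0.44×3.556 = 5.265 Mbps.
40 Gbps = 40,000 Mbps; 40,000 / 5.265 = 7597.34 → 7597.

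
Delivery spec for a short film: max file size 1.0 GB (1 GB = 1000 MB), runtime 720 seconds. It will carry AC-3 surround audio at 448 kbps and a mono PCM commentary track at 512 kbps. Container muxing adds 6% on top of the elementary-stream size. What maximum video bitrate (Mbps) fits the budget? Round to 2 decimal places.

Budget: 1.0 GB = 8000.0 Mb.
Stream payload after overhead: 8000.0 / 1.06 = 7547.2 Mb.
Total bitrate budget: 7547.2 Mb / 720 s = 10.482 Mbps.
Audio total: 448 + 512 = 960 kbps = 0.960 Mbps.
Video: 10.482 − 0.960 = 9.522 Mbps.

9.52 Mbps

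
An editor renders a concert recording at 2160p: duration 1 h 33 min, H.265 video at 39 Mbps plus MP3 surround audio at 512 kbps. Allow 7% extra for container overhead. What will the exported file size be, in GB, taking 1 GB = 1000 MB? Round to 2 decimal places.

1 h 33 min = 93 min = 5580 s
Audio: 512 kbps = 0.512 Mbps.
Total bitrate: 39 + 0.512 = 39.512 Mbps.
Stream data: 39.512 Mbps × 5580 s = 220477.0 Mb.
With 7% container overhead: ×1.07.
235,910 Mb ÷ 8 = 29,489 MB → 29.49 GB.

29.49 GB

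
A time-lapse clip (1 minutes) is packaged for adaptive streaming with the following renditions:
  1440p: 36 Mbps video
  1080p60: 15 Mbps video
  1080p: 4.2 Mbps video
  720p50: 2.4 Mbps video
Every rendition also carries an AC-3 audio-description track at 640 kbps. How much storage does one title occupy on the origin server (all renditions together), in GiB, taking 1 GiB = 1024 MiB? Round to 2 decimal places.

0.42 GiB

Audio: 640 kbps = 0.640 Mbps.
Sum of rendition bitrates: (36+0.640) + (15+0.640) + (4.2+0.640) + (2.4+0.640) = 60.160 Mbps.
× 60 s = 3,610 Mb = 451.2 MB = 0.4202 GiB.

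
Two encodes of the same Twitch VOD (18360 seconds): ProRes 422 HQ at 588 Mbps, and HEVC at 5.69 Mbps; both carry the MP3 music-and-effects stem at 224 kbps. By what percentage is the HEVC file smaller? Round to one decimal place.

Audio: 224 kbps = 0.224 Mbps.
ProRes 422 HQ: 588.224 Mbps × 18360 s = 10799792.6 Mb = 1257.261 GiB.
HEVC: 5.914 Mbps × 18360 s = 108581.0 Mb = 12.640 GiB.
Reduction: (1 − 12.640/1257.261) × 100 = 98.99%.

99.0%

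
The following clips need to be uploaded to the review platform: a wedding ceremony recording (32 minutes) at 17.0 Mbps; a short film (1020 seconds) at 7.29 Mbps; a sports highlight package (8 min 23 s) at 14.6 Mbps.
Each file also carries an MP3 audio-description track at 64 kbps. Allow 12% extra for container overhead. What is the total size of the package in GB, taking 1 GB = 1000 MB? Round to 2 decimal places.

6.67 GB

Audio: 64 kbps = 0.064 Mbps.
wedding ceremony recording: 17.064 Mbps × 1920 s × 1.12 = 36694.4 Mb
short film: 7.354 Mbps × 1020 s × 1.12 = 8401.2 Mb
sports highlight package: 14.664 Mbps × 503 s × 1.12 = 8261.1 Mb
Total: 53356.7 Mb = 6669.6 MB.
= 6.670 GB.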